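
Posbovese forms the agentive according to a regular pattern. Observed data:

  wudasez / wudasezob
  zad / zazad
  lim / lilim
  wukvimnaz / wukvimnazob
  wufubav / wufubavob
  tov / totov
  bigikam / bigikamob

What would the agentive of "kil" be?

"kil" has 1 vowel. The stems with 1 vowel (lim → lilim, tov → totov, zad → zazad) repeat the first consonant+vowel as a prefix.
So kil → kikil.

kikil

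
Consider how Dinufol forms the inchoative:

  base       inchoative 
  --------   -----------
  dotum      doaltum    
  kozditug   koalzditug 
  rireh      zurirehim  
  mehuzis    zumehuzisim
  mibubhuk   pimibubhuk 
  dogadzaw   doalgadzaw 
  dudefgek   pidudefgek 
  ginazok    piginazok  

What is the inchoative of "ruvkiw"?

rualvkiw

dudefgek and rireh both have last vowel 'e' yet inflect differently (pidudefgek, zurirehim), so the last vowel is not what conditions the rule; the final letter is.
"ruvkiw" ends in -w. The one such stem in the data (dogadzaw → doalgadzaw) inserts -al- after the first vowel (as do dotum, kozditug), so the same rule applies.
So ruvkiw → rualvkiw.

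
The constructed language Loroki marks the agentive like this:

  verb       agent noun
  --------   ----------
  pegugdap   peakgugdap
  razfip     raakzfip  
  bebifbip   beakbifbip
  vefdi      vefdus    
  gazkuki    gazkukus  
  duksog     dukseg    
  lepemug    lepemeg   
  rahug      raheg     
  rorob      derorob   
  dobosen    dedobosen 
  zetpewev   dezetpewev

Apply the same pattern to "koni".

konus

razfip and vefdi both have last vowel 'i' yet inflect differently (raakzfip, vefdus), so the last vowel is not what conditions the rule; the final letter is.
"koni" ends in -i. The stems ending in -i (vefdi → vefdus, gazkuki → gazkukus) drop the final letter and add -us.
The other patterns: stems ending in -p insert -ak- after the first vowel; stems ending in -g change the last vowel to 'e'; stems ending in -b, -n or -v add the prefix de-.
So koni → konus.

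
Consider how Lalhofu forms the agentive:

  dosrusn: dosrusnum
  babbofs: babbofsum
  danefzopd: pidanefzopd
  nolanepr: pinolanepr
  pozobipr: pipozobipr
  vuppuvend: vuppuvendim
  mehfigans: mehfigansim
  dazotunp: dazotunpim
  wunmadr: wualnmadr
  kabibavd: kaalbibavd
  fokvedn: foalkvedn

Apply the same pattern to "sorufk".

sorufkum

danefzopd and vuppuvend both end in -d yet inflect differently (pidanefzopd, vuppuvendim), so the final letter is not what conditions the rule; the second-to-last letter is.
"sorufk" has second-to-last letter 'f'. The one such stem in the data (babbofs → babbofsum) adds -um, so the same rule applies.
So sorufk → sorufkum.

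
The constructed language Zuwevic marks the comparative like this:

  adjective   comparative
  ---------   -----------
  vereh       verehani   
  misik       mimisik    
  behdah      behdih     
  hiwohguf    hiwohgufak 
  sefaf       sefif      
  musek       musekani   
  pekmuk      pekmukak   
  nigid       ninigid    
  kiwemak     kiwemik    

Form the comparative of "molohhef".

"molohhef" has last vowel 'e'. The stems whose last vowel is 'e' (vereh → verehani, musek → musekani) add -ani.
The other patterns: stems whose last vowel is 'a' change the last vowel to 'i'; stems whose last vowel is 'u' add -ak; stems whose last vowel is 'i' repeat the first consonant+vowel as a prefix.
So molohhef → molohhefani.

molohhefani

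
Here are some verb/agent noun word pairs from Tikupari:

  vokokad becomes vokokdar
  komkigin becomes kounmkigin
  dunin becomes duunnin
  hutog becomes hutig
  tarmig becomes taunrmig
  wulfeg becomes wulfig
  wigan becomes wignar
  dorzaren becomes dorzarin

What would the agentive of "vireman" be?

viremnar

dunin and wigan both end in -n yet inflect differently (duunnin, wignar), so the final letter is not what conditions the rule; the last vowel is.
"vireman" has last vowel 'a'. The stems whose last vowel is 'a' (vokokad → vokokdar, wigan → wignar) delete the last vowel and add -ar.
The other patterns: stems whose last vowel is 'i' insert -un- after the first vowel; stems whose last vowel is 'e' or 'o' change the last vowel to 'i'.
So vireman → viremnar.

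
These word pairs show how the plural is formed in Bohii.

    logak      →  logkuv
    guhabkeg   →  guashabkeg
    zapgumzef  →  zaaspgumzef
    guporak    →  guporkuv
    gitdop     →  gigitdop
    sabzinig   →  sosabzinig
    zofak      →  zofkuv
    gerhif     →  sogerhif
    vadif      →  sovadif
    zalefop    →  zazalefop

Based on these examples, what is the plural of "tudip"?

gerhif and zapgumzef both end in -f yet inflect differently (sogerhif, zaaspgumzef), so the final letter is not what conditions the rule; the last vowel is.
"tudip" has last vowel 'i'. The stems whose last vowel is 'i' (sabzinig → sosabzinig, gerhif → sogerhif, vadif → sovadif) add the prefix so-.
The other patterns: stems whose last vowel is 'o' repeat the first consonant+vowel as a prefix; stems whose last vowel is 'e' insert -as- after the first vowel; stems whose last vowel is 'a' delete the last vowel and add -uv.
So tudip → sotudip.

sotudip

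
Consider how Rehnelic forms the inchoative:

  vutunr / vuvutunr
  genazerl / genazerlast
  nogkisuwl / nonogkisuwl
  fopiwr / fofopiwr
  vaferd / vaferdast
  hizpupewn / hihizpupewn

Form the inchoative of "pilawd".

pipilawd

genazerl and nogkisuwl both end in -l yet inflect differently (genazerlast, nonogkisuwl), so the final letter is not what conditions the rule; the second-to-last letter is.
"pilawd" has second-to-last letter 'w'. The stems whose second-to-last letter is 'w' (nogkisuwl → nonogkisuwl, fopiwr → fofopiwr, hizpupewn → hihizpupewn) repeat the first consonant+vowel as a prefix.
The other pattern: stems whose second-to-last letter is 'r' add -ast.
So pilawd → pipilawd.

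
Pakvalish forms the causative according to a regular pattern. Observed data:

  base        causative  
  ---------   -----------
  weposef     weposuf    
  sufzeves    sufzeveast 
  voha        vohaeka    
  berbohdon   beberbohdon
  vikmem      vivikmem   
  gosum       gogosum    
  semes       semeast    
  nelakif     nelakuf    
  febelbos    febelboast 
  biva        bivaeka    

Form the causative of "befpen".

semes and weposef both have last vowel 'e' yet inflect differently (semeast, weposuf), so the last vowel is not what conditions the rule; the final letter is.
"befpen" ends in -n. The one such stem in the data (berbohdon → beberbohdon) repeats the first consonant+vowel as a prefix (as do gosum, vikmem), so the same rule applies.
The other patterns: stems ending in -a add -eka; stems ending in -s drop the final letter and add -ast; stems ending in -f change the last vowel to 'u'.
So befpen → bebefpen.

bebefpen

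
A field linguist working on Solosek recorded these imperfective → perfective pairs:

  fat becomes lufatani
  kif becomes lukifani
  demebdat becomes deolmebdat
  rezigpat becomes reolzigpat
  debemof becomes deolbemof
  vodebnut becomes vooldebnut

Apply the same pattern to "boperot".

fat and demebdat both end in -t yet inflect differently (lufatani, deolmebdat), so the final letter is not what conditions the rule; the number of vowels is.
"boperot" has 3 vowels. The stems with 3 vowels (demebdat → deolmebdat, rezigpat → reolzigpat, debemof → deolbemof) insert -ol- after the first vowel.
So boperot → boolperot.

boolperot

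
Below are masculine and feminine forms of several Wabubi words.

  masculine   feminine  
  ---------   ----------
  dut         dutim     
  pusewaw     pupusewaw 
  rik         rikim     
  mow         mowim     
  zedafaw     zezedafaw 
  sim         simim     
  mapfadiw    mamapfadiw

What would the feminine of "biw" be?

mow and pusewaw both end in -w yet inflect differently (mowim, pupusewaw), so the final letter is not what conditions the rule; the number of vowels is.
"biw" has 1 vowel. The stems with 1 vowel (dut → dutim, mow → mowim, rik → rikim) add -im.
The other pattern: stems with 3 vowels repeat the first consonant+vowel as a prefix.
So biw → biwim.

biwim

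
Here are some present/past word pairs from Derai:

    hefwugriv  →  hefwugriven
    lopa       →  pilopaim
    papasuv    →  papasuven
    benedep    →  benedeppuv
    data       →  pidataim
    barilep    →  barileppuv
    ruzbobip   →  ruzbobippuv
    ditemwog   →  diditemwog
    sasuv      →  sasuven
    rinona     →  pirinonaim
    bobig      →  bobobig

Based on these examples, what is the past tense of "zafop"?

ruzbobip and hefwugriv both have last vowel 'i' yet inflect differently (ruzbobippuv, hefwugriven), so the last vowel is not what conditions the rule; the final letter is.
"zafop" ends in -p. The stems ending in -p (barilep → barileppuv, benedep → benedeppuv, ruzbobip → ruzbobippuv) double the final consonant and add -uv.
So zafop → zafoppuv.

zafoppuv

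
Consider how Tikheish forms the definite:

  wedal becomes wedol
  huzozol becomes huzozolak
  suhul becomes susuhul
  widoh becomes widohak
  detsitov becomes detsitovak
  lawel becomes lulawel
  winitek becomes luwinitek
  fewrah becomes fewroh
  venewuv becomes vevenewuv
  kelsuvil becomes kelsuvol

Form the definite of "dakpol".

suhul and lawel both end in -l yet inflect differently (susuhul, lulawel), so the final letter is not what conditions the rule; the last vowel is.
"dakpol" has last vowel 'o'. The stems whose last vowel is 'o' (detsitov → detsitovak, widoh → widohak, huzozol → huzozolak) add -ak.
The other patterns: stems whose last vowel is 'u' repeat the first consonant+vowel as a prefix; stems whose last vowel is 'e' add the prefix lu-; stems whose last vowel is 'a' or 'i' change the last vowel to 'o'.
So dakpol → dakpolak.

dakpolak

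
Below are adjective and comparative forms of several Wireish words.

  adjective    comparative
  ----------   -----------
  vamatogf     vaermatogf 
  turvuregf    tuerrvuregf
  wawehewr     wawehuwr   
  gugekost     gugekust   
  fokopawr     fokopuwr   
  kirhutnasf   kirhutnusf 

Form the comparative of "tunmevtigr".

tuernmevtigr

"tunmevtigr" has second-to-last letter 'g'. The stems whose second-to-last letter is 'g' (vamatogf → vaermatogf, turvuregf → tuerrvuregf) insert -er- after the first vowel.
The other pattern: stems whose second-to-last letter is 's' or 'w' change the last vowel to 'u'.
So tunmevtigr → tuernmevtigr.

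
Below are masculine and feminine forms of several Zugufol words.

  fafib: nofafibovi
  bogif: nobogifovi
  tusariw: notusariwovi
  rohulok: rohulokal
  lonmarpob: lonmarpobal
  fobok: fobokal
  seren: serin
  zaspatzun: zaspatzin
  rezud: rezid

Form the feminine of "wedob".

wedobal

"wedob" has last vowel 'o'. The stems whose last vowel is 'o' (rohulok → rohulokal, lonmarpob → lonmarpobal, fobok → fobokal) add -al.
The other patterns: stems whose last vowel is 'i' add no- … -ovi around the stem; stems whose last vowel is 'e' or 'u' change the last vowel to 'i'.
So wedob → wedobal.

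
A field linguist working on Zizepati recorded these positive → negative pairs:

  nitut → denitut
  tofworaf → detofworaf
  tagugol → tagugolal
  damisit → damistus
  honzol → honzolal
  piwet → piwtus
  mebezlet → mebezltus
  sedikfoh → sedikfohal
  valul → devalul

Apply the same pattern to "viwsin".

viwsnus

tagugol and valul both end in -l yet inflect differently (tagugolal, devalul), so the final letter is not what conditions the rule; the last vowel is.
"viwsin" has last vowel 'i'. The one such stem in the data (damisit → damistus) deletes the last vowel and adds -us (as do piwet, mebezlet), so the same rule applies.
So viwsin → viwsnus.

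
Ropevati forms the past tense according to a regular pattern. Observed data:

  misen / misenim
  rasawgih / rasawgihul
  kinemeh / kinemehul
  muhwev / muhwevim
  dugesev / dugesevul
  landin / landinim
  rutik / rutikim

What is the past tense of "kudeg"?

dugesev and muhwev both end in -v yet inflect differently (dugesevul, muhwevim), so the final letter is not what conditions the rule; the number of vowels is.
"kudeg" has 2 vowels. The stems with 2 vowels (landin → landinim, muhwev → muhwevim, rutik → rutikim) add -im.
So kudeg → kudegim.

kudegim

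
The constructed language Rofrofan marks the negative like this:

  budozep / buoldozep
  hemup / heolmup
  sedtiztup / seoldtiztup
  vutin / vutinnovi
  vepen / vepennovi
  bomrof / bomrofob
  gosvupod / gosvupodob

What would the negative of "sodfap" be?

sooldfap

"sodfap" ends in -p. The stems ending in -p (budozep → buoldozep, hemup → heolmup, sedtiztup → seoldtiztup) insert -ol- after the first vowel.
So sodfap → sooldfap.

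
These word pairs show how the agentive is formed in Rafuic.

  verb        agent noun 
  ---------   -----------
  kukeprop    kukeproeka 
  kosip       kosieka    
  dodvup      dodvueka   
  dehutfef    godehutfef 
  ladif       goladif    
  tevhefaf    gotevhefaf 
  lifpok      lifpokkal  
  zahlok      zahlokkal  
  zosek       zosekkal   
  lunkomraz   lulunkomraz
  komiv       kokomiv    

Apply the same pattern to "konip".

konieka

"konip" ends in -p. The stems ending in -p (kukeprop → kukeproeka, kosip → kosieka, dodvup → dodvueka) drop the final letter and add -eka.
So konip → konieka.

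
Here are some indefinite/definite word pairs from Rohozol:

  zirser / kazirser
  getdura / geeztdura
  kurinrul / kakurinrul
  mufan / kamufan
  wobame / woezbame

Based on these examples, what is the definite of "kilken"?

kakilken

"kilken" ends in a consonant. The stems ending in a consonant (zirser → kazirser, mufan → kamufan, kurinrul → kakurinrul) add the prefix ka-.
The other pattern: stems ending in a vowel insert -ez- after the first vowel.
So kilken → kakilken.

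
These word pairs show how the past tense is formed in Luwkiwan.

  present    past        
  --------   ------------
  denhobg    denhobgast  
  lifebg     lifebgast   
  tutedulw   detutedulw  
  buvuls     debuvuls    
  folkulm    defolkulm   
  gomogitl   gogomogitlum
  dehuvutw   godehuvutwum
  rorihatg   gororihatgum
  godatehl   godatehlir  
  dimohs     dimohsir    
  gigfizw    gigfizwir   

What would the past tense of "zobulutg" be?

gozobulutgum

tutedulw and dehuvutw both end in -w yet inflect differently (detutedulw, godehuvutwum), so the final letter is not what conditions the rule; the second-to-last letter is.
"zobulutg" has second-to-last letter 't'. The stems whose second-to-last letter is 't' (gomogitl → gogomogitlum, dehuvutw → godehuvutwum, rorihatg → gororihatgum) add go- … -um around the stem.
The other patterns: stems whose second-to-last letter is 'b' add -ast; stems whose second-to-last letter is 'l' add the prefix de-; stems whose second-to-last letter is 'h' or 'z' add -ir.
So zobulutg → gozobulutgum.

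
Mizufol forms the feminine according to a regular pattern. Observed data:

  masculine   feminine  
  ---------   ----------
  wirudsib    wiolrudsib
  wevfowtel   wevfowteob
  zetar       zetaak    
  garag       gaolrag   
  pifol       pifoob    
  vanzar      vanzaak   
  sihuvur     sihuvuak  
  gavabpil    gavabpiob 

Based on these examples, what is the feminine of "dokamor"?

"dokamor" ends in -r. The stems ending in -r (zetar → zetaak, sihuvur → sihuvuak, vanzar → vanzaak) drop the final letter and add -ak.
The other patterns: stems ending in -l drop the final letter and add -ob; stems ending in -b or -g insert -ol- after the first vowel.
So dokamor → dokamoak.

dokamoak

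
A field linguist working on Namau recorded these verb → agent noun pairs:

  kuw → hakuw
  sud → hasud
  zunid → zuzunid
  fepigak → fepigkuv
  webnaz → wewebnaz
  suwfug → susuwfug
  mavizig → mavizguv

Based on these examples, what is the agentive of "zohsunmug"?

"zohsunmug" has 3 vowels. The stems with 3 vowels (fepigak → fepigkuv, mavizig → mavizguv) delete the last vowel and add -uv.
The other patterns: stems with 1 vowel add the prefix ha-; stems with 2 vowels repeat the first consonant+vowel as a prefix.
So zohsunmug → zohsunmguv.

zohsunmguv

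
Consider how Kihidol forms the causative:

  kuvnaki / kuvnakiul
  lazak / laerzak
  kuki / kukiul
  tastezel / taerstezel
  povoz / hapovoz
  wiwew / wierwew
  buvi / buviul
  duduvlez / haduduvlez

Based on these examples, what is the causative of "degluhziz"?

hadegluhziz

duduvlez and tastezel both have last vowel 'e' yet inflect differently (haduduvlez, taerstezel), so the last vowel is not what conditions the rule; the final letter is.
"degluhziz" ends in -z. The stems ending in -z (povoz → hapovoz, duduvlez → haduduvlez) add the prefix ha-.
The other patterns: stems ending in -i add -ul; stems ending in -k, -l or -w insert -er- after the first vowel.
So degluhziz → hadegluhziz.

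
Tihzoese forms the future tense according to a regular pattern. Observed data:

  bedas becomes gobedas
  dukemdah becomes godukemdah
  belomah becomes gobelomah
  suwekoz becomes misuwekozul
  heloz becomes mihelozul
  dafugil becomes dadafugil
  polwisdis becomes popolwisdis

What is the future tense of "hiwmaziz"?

hihiwmaziz

bedas and polwisdis both end in -s yet inflect differently (gobedas, popolwisdis), so the final letter is not what conditions the rule; the last vowel is.
"hiwmaziz" has last vowel 'i'. The stems whose last vowel is 'i' (dafugil → dadafugil, polwisdis → popolwisdis) repeat the first consonant+vowel as a prefix.
So hiwmaziz → hihiwmaziz.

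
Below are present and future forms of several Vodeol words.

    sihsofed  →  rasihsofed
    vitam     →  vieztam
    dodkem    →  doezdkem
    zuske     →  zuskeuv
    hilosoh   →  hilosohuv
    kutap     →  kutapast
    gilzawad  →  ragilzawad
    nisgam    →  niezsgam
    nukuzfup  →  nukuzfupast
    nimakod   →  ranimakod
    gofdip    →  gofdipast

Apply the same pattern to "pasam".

gilzawad and kutap both have last vowel 'a' yet inflect differently (ragilzawad, kutapast), so the last vowel is not what conditions the rule; the final letter is.
"pasam" ends in -m. The stems ending in -m (vitam → vieztam, nisgam → niezsgam, dodkem → doezdkem) insert -ez- after the first vowel.
The other patterns: stems ending in -d add the prefix ra-; stems ending in -p add -ast; stems ending in -e or -h add -uv.
So pasam → paezsam.

paezsam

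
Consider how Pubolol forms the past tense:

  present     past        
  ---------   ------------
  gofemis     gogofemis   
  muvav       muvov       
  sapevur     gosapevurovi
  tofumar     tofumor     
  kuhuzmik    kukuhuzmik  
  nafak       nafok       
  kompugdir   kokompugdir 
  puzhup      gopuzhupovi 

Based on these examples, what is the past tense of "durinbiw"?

dudurinbiw

kompugdir and tofumar both end in -r yet inflect differently (kokompugdir, tofumor), so the final letter is not what conditions the rule; the last vowel is.
"durinbiw" has last vowel 'i'. The stems whose last vowel is 'i' (kuhuzmik → kukuhuzmik, gofemis → gogofemis, kompugdir → kokompugdir) repeat the first consonant+vowel as a prefix.
The other patterns: stems whose last vowel is 'a' change the last vowel to 'o'; stems whose last vowel is 'u' add go- … -ovi around the stem.
So durinbiw → dudurinbiw.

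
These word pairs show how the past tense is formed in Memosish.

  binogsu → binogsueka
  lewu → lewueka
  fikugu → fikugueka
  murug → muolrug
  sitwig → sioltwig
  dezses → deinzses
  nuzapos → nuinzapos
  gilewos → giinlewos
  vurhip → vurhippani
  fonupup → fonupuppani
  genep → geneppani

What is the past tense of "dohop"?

binogsu and murug both have last vowel 'u' yet inflect differently (binogsueka, muolrug), so the last vowel is not what conditions the rule; the final letter is.
"dohop" ends in -p. The stems ending in -p (vurhip → vurhippani, fonupup → fonupuppani, genep → geneppani) double the final consonant and add -ani.
So dohop → dohoppani.

dohoppani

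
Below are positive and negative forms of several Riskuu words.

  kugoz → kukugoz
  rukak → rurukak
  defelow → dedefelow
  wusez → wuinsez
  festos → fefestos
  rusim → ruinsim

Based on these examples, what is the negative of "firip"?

kugoz and wusez both end in -z yet inflect differently (kukugoz, wuinsez), so the final letter is not what conditions the rule; the last vowel is.
"firip" has last vowel 'i'. The one such stem in the data (rusim → ruinsim) inserts -in- after the first vowel (as does wusez), so the same rule applies.
So firip → fiinrip.

fiinrip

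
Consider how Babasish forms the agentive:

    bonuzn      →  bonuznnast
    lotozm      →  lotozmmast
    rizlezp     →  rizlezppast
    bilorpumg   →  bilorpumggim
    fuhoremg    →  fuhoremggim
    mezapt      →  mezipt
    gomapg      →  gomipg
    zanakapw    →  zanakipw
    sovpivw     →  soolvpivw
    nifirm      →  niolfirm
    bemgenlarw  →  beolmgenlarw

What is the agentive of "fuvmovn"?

bilorpumg and gomapg both end in -g yet inflect differently (bilorpumggim, gomipg), so the final letter is not what conditions the rule; the second-to-last letter is.
"fuvmovn" has second-to-last letter 'v'. The one such stem in the data (sovpivw → soolvpivw) inserts -ol- after the first vowel (as do nifirm, bemgenlarw), so the same rule applies.
So fuvmovn → fuolvmovn.

fuolvmovn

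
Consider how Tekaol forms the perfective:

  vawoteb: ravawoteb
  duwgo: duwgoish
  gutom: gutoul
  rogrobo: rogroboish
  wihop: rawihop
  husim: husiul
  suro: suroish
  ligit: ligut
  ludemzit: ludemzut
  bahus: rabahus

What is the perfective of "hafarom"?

"hafarom" ends in -m. The stems ending in -m (gutom → gutoul, husim → husiul) drop the final letter and add -ul.
The other patterns: stems ending in -t change the last vowel to 'u'; stems ending in -o add -ish; stems ending in -b, -p or -s add the prefix ra-.
So hafarom → hafaroul.

hafaroul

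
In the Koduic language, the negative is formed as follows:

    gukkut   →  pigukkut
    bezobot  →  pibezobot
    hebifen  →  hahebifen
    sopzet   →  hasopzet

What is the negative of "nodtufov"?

sopzet and gukkut both end in -t yet inflect differently (hasopzet, pigukkut), so the final letter is not what conditions the rule; the last vowel is.
"nodtufov" has last vowel 'o'. The one such stem in the data (bezobot → pibezobot) adds the prefix pi-, so the same rule applies.
So nodtufov → pinodtufov.

pinodtufov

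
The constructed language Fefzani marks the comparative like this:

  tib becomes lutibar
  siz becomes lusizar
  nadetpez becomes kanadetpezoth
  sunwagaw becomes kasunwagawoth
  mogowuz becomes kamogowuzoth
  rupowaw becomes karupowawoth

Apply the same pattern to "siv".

lusivar

siz and nadetpez both end in -z yet inflect differently (lusizar, kanadetpezoth), so the final letter is not what conditions the rule; the number of vowels is.
"siv" has 1 vowel. The stems with 1 vowel (tib → lutibar, siz → lusizar) add lu- … -ar around the stem.
So siv → lusivar.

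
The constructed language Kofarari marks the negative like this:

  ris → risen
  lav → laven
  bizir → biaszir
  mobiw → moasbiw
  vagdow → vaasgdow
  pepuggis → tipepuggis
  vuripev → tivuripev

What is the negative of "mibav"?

miasbav

ris and pepuggis both end in -s yet inflect differently (risen, tipepuggis), so the final letter is not what conditions the rule; the number of vowels is.
"mibav" has 2 vowels. The stems with 2 vowels (bizir → biaszir, mobiw → moasbiw, vagdow → vaasgdow) insert -as- after the first vowel.
The other patterns: stems with 1 vowel add -en; stems with 3 vowels add the prefix ti-.
So mibav → miasbav.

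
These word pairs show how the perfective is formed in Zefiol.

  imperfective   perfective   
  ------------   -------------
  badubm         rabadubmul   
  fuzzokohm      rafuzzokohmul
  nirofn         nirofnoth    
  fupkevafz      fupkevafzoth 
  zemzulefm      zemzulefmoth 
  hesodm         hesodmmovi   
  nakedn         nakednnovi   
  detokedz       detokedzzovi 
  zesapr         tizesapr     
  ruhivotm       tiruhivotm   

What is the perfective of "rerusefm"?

badubm and zemzulefm both end in -m yet inflect differently (rabadubmul, zemzulefmoth), so the final letter is not what conditions the rule; the second-to-last letter is.
"rerusefm" has second-to-last letter 'f'. The stems whose second-to-last letter is 'f' (nirofn → nirofnoth, fupkevafz → fupkevafzoth, zemzulefm → zemzulefmoth) add -oth.
So rerusefm → rerusefmoth.

rerusefmoth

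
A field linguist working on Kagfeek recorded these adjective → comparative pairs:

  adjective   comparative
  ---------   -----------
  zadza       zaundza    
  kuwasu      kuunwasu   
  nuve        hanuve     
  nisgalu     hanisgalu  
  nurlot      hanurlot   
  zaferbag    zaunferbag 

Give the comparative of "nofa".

nisgalu and kuwasu both end in -u yet inflect differently (hanisgalu, kuunwasu), so the final letter is not what conditions the rule; the first letter is.
"nofa" begins with n-. The stems beginning with n- (nuve → hanuve, nurlot → hanurlot, nisgalu → hanisgalu) add the prefix ha-.
So nofa → hanofa.

hanofa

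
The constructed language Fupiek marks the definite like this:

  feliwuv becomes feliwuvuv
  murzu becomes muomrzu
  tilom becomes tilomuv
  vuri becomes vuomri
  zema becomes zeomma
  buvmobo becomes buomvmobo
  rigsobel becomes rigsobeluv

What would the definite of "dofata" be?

tilom and buvmobo both have last vowel 'o' yet inflect differently (tilomuv, buomvmobo), so the last vowel is not what conditions the rule; whether the stem ends in a vowel or a consonant is.
"dofata" ends in a vowel. The stems ending in a vowel (zema → zeomma, vuri → vuomri, buvmobo → buomvmobo) insert -om- after the first vowel.
The other pattern: stems ending in a consonant add -uv.
So dofata → doomfata.

doomfata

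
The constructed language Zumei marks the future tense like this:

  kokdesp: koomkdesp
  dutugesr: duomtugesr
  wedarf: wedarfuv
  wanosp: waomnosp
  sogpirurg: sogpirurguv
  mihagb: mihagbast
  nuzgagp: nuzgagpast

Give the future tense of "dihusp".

diomhusp

"dihusp" has second-to-last letter 's'. The stems whose second-to-last letter is 's' (wanosp → waomnosp, dutugesr → duomtugesr, kokdesp → koomkdesp) insert -om- after the first vowel.
So dihusp → diomhusp.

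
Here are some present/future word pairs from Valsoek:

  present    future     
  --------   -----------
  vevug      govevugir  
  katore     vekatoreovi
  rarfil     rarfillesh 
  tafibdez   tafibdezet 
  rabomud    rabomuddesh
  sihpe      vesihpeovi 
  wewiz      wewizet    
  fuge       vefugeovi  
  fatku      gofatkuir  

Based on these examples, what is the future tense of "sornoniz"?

rarfil and wewiz both have last vowel 'i' yet inflect differently (rarfillesh, wewizet), so the last vowel is not what conditions the rule; the final letter is.
"sornoniz" ends in -z. The stems ending in -z (wewiz → wewizet, tafibdez → tafibdezet) add -et.
The other patterns: stems ending in -d or -l double the final consonant and add -esh; stems ending in -e add ve- … -ovi around the stem; stems ending in -g or -u add go- … -ir around the stem.
So sornoniz → sornonizet.

sornonizet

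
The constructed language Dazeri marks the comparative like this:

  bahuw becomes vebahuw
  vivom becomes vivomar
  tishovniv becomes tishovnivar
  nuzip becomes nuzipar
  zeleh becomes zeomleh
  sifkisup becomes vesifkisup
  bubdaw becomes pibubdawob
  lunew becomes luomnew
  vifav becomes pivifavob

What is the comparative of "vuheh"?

vuomheh

lunew and bubdaw both end in -w yet inflect differently (luomnew, pibubdawob), so the final letter is not what conditions the rule; the last vowel is.
"vuheh" has last vowel 'e'. The stems whose last vowel is 'e' (lunew → luomnew, zeleh → zeomleh) insert -om- after the first vowel.
So vuheh → vuomheh.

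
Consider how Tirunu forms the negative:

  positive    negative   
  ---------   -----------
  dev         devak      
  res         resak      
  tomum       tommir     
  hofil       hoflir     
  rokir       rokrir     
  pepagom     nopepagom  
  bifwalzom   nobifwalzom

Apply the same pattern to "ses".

sesak

"ses" has 1 vowel. The stems with 1 vowel (dev → devak, res → resak) add -ak.
So ses → sesak.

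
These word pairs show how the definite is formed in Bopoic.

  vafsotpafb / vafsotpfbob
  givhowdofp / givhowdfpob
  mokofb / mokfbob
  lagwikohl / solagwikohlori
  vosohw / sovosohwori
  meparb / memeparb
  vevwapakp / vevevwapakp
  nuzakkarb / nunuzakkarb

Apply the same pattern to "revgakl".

rerevgakl

vafsotpafb and meparb both end in -b yet inflect differently (vafsotpfbob, memeparb), so the final letter is not what conditions the rule; the second-to-last letter is.
"revgakl" has second-to-last letter 'k'. The one such stem in the data (vevwapakp → vevevwapakp) repeats the first consonant+vowel as a prefix (as do meparb, nuzakkarb), so the same rule applies.
The other patterns: stems whose second-to-last letter is 'f' delete the last vowel and add -ob; stems whose second-to-last letter is 'h' add so- … -ori around the stem.
So revgakl → rerevgakl.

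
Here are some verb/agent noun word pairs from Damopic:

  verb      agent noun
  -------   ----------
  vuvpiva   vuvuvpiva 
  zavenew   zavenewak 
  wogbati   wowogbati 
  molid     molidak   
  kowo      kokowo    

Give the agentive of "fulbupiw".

wogbati and molid both have last vowel 'i' yet inflect differently (wowogbati, molidak), so the last vowel is not what conditions the rule; whether the stem ends in a vowel or a consonant is.
"fulbupiw" ends in a consonant. The stems ending in a consonant (zavenew → zavenewak, molid → molidak) add -ak.
So fulbupiw → fulbupiwak.

fulbupiwak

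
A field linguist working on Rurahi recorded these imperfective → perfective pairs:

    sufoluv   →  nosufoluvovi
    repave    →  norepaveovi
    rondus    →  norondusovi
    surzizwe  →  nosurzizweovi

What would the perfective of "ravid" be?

noravidovi

Every pair shown (sufoluv → nosufoluvovi, repave → norepaveovi, rondus → norondusovi, …) follows the same rule: add no- … -ovi around the stem.
So ravid → noravidovi.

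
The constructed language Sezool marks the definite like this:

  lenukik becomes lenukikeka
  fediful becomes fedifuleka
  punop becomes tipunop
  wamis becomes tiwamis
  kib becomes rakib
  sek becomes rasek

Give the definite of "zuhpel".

sek and lenukik both end in -k yet inflect differently (rasek, lenukikeka), so the final letter is not what conditions the rule; the number of vowels is.
"zuhpel" has 2 vowels. The stems with 2 vowels (punop → tipunop, wamis → tiwamis) add the prefix ti-.
The other patterns: stems with 1 vowel add the prefix ra-; stems with 3 vowels add -eka.
So zuhpel → tizuhpel.

tizuhpel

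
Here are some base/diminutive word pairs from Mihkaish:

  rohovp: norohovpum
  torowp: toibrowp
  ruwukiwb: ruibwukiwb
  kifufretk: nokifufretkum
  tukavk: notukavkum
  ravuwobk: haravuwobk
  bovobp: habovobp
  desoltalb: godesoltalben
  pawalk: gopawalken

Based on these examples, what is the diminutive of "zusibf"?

hazusibf

bovobp and torowp both end in -p yet inflect differently (habovobp, toibrowp), so the final letter is not what conditions the rule; the second-to-last letter is.
"zusibf" has second-to-last letter 'b'. The stems whose second-to-last letter is 'b' (ravuwobk → haravuwobk, bovobp → habovobp) add the prefix ha-.
The other patterns: stems whose second-to-last letter is 'w' insert -ib- after the first vowel; stems whose second-to-last letter is 'l' add go- … -en around the stem; stems whose second-to-last letter is 't' or 'v' add no- … -um around the stem.
So zusibf → hazusibf.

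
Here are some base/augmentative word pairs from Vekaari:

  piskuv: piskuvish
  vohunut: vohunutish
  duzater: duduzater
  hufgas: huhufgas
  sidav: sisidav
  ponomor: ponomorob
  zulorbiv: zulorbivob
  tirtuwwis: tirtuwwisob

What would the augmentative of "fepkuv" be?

fepkuvish

piskuv and sidav both end in -v yet inflect differently (piskuvish, sisidav), so the final letter is not what conditions the rule; the last vowel is.
"fepkuv" has last vowel 'u'. The stems whose last vowel is 'u' (piskuv → piskuvish, vohunut → vohunutish) add -ish.
So fepkuv → fepkuvish.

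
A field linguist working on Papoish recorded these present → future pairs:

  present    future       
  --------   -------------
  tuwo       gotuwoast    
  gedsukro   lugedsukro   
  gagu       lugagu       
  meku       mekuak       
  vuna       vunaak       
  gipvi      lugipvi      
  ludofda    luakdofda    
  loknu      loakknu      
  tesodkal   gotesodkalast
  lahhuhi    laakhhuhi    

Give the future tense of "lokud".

loakkud

loknu and gagu both end in -u yet inflect differently (loakknu, lugagu), so the final letter is not what conditions the rule; the first letter is.
"lokud" begins with l-. The stems beginning with l- (loknu → loakknu, lahhuhi → laakhhuhi, ludofda → luakdofda) insert -ak- after the first vowel.
So lokud → loakkud.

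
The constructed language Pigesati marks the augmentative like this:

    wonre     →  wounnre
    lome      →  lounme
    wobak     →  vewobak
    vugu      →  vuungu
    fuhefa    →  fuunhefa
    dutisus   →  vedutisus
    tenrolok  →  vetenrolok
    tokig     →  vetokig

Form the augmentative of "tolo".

vugu and dutisus both have last vowel 'u' yet inflect differently (vuungu, vedutisus), so the last vowel is not what conditions the rule; whether the stem ends in a vowel or a consonant is.
"tolo" ends in a vowel. The stems ending in a vowel (wonre → wounnre, vugu → vuungu, lome → lounme) insert -un- after the first vowel.
So tolo → tounlo.

tounlo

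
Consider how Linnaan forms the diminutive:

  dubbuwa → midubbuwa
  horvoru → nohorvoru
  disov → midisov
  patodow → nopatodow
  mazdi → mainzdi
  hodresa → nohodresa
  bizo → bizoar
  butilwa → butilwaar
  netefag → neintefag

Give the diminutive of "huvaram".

butilwa and dubbuwa both end in -a yet inflect differently (butilwaar, midubbuwa), so the final letter is not what conditions the rule; the first letter is.
"huvaram" begins with h-. The stems beginning with h- (horvoru → nohorvoru, hodresa → nohodresa) add the prefix no-.
The other patterns: stems beginning with b- add -ar; stems beginning with d- add the prefix mi-; stems beginning with m- or n- insert -in- after the first vowel.
So huvaram → nohuvaram.

nohuvaram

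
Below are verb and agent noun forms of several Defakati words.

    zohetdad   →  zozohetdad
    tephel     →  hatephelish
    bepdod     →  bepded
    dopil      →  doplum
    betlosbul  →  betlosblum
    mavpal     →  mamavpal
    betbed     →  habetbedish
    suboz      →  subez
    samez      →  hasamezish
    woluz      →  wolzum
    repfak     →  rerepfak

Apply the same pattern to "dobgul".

dobglum

"dobgul" has last vowel 'u'. The stems whose last vowel is 'u' (woluz → wolzum, betlosbul → betlosblum) delete the last vowel and add -um.
So dobgul → dobglum.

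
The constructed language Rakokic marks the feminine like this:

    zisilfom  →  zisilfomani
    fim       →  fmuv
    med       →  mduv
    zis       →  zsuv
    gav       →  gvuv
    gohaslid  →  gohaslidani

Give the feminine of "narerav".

"narerav" has 3 vowels. The stems with 3 vowels (zisilfom → zisilfomani, gohaslid → gohaslidani) add -ani.
So narerav → nareravani.

nareravani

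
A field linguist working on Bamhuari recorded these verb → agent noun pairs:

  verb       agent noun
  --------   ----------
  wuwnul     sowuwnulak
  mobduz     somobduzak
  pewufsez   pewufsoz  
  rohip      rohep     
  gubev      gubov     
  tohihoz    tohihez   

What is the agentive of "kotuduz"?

sokotuduzak

"kotuduz" has last vowel 'u'. The stems whose last vowel is 'u' (wuwnul → sowuwnulak, mobduz → somobduzak) add so- … -ak around the stem.
The other patterns: stems whose last vowel is 'e' change the last vowel to 'o'; stems whose last vowel is 'i' or 'o' change the last vowel to 'e'.
So kotuduz → sokotuduzak.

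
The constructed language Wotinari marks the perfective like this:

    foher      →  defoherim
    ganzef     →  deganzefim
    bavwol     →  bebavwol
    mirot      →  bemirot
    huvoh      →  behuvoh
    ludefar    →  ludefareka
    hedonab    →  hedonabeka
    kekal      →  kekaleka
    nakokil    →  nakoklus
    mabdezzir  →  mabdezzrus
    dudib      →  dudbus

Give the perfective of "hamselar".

hamselareka

foher and ludefar both end in -r yet inflect differently (defoherim, ludefareka), so the final letter is not what conditions the rule; the last vowel is.
"hamselar" has last vowel 'a'. The stems whose last vowel is 'a' (ludefar → ludefareka, hedonab → hedonabeka, kekal → kekaleka) add -eka.
The other patterns: stems whose last vowel is 'e' add de- … -im around the stem; stems whose last vowel is 'o' add the prefix be-; stems whose last vowel is 'i' delete the last vowel and add -us.
So hamselar → hamselareka.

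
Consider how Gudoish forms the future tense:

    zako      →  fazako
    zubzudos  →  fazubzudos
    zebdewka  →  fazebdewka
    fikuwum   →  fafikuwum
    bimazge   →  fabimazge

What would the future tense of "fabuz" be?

Every pair shown (zako → fazako, zubzudos → fazubzudos, zebdewka → fazebdewka, …) follows the same rule: add the prefix fa-.
So fabuz → fafabuz.

fafabuz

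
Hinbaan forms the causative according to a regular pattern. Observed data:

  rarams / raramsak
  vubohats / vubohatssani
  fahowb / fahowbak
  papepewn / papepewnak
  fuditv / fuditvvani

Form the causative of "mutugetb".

mutugetbbani

vubohats and rarams both end in -s yet inflect differently (vubohatssani, raramsak), so the final letter is not what conditions the rule; the second-to-last letter is.
"mutugetb" has second-to-last letter 't'. The stems whose second-to-last letter is 't' (vubohats → vubohatssani, fuditv → fuditvvani) double the final consonant and add -ani.
The other pattern: stems whose second-to-last letter is 'm' or 'w' add -ak.
So mutugetb → mutugetbbani.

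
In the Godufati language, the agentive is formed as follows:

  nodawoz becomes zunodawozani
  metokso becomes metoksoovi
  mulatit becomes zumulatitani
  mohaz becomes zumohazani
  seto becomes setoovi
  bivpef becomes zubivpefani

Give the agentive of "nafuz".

zunafuzani

seto and nodawoz both have last vowel 'o' yet inflect differently (setoovi, zunodawozani), so the last vowel is not what conditions the rule; the final letter is.
"nafuz" ends in -z. The stems ending in -z (mohaz → zumohazani, nodawoz → zunodawozani) add zu- … -ani around the stem.
The other pattern: stems ending in -o add -ovi.
So nafuz → zunafuzani.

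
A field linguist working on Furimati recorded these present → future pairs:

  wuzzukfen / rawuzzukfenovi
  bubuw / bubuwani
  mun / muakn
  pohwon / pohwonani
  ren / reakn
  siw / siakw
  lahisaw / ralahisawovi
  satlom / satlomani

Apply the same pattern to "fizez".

siw and bubuw both end in -w yet inflect differently (siakw, bubuwani), so the final letter is not what conditions the rule; the number of vowels is.
"fizez" has 2 vowels. The stems with 2 vowels (bubuw → bubuwani, pohwon → pohwonani, satlom → satlomani) add -ani.
The other patterns: stems with 1 vowel insert -ak- after the first vowel; stems with 3 vowels add ra- … -ovi around the stem.
So fizez → fizezani.

fizezani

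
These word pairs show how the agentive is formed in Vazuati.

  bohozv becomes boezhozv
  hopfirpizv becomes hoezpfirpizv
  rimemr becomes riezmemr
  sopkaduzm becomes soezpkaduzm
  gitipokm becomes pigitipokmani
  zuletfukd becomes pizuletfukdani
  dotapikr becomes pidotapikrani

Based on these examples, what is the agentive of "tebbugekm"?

pitebbugekmani

"tebbugekm" has second-to-last letter 'k'. The stems whose second-to-last letter is 'k' (gitipokm → pigitipokmani, dotapikr → pidotapikrani, zuletfukd → pizuletfukdani) add pi- … -ani around the stem.
The other pattern: stems whose second-to-last letter is 'm' or 'z' insert -ez- after the first vowel.
So tebbugekm → pitebbugekmani.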